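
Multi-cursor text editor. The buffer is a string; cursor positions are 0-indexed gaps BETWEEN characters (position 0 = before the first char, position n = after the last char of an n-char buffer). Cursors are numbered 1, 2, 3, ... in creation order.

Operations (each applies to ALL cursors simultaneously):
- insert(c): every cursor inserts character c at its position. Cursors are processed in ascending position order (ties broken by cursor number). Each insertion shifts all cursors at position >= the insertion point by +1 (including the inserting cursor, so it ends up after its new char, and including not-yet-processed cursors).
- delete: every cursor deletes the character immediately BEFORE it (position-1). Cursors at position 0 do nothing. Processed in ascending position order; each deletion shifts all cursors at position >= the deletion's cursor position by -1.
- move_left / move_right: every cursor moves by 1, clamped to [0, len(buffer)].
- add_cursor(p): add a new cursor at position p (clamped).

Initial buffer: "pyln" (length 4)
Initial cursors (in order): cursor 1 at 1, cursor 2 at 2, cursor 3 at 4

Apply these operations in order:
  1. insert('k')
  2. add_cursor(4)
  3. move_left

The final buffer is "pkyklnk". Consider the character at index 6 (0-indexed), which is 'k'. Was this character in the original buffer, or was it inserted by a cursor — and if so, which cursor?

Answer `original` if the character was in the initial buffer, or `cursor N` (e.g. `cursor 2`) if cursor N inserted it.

Answer: cursor 3

Derivation:
After op 1 (insert('k')): buffer="pkyklnk" (len 7), cursors c1@2 c2@4 c3@7, authorship .1.2..3
After op 2 (add_cursor(4)): buffer="pkyklnk" (len 7), cursors c1@2 c2@4 c4@4 c3@7, authorship .1.2..3
After op 3 (move_left): buffer="pkyklnk" (len 7), cursors c1@1 c2@3 c4@3 c3@6, authorship .1.2..3
Authorship (.=original, N=cursor N): . 1 . 2 . . 3
Index 6: author = 3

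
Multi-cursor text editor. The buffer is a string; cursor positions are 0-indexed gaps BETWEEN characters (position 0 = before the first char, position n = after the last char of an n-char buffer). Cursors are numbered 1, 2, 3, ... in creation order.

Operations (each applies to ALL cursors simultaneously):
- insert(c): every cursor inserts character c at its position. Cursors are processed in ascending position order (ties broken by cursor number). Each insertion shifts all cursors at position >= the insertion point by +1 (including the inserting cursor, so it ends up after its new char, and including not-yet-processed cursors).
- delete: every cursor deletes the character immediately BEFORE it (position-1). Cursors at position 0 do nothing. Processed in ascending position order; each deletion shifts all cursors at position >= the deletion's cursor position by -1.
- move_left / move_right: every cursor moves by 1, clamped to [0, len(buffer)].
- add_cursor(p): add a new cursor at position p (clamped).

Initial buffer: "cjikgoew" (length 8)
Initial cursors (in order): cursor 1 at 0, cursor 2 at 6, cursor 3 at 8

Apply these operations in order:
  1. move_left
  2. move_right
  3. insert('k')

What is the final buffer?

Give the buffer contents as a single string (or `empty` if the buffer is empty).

After op 1 (move_left): buffer="cjikgoew" (len 8), cursors c1@0 c2@5 c3@7, authorship ........
After op 2 (move_right): buffer="cjikgoew" (len 8), cursors c1@1 c2@6 c3@8, authorship ........
After op 3 (insert('k')): buffer="ckjikgokewk" (len 11), cursors c1@2 c2@8 c3@11, authorship .1.....2..3

Answer: ckjikgokewk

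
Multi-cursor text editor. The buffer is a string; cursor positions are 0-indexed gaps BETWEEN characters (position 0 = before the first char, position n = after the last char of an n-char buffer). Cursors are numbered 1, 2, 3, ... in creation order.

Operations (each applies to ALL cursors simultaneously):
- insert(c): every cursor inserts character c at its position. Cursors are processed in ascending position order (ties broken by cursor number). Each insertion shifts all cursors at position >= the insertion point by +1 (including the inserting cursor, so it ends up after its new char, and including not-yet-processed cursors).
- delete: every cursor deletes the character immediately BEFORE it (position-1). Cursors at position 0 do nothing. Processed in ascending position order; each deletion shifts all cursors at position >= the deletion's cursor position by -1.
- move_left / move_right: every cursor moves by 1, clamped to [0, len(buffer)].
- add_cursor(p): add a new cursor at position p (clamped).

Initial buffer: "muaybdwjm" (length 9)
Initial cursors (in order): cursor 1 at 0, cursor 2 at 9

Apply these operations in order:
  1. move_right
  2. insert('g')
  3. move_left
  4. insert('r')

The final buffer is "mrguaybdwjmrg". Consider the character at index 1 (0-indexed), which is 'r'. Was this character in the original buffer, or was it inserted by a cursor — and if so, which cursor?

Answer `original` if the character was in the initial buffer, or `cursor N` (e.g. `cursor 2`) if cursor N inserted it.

After op 1 (move_right): buffer="muaybdwjm" (len 9), cursors c1@1 c2@9, authorship .........
After op 2 (insert('g')): buffer="mguaybdwjmg" (len 11), cursors c1@2 c2@11, authorship .1........2
After op 3 (move_left): buffer="mguaybdwjmg" (len 11), cursors c1@1 c2@10, authorship .1........2
After op 4 (insert('r')): buffer="mrguaybdwjmrg" (len 13), cursors c1@2 c2@12, authorship .11........22
Authorship (.=original, N=cursor N): . 1 1 . . . . . . . . 2 2
Index 1: author = 1

Answer: cursor 1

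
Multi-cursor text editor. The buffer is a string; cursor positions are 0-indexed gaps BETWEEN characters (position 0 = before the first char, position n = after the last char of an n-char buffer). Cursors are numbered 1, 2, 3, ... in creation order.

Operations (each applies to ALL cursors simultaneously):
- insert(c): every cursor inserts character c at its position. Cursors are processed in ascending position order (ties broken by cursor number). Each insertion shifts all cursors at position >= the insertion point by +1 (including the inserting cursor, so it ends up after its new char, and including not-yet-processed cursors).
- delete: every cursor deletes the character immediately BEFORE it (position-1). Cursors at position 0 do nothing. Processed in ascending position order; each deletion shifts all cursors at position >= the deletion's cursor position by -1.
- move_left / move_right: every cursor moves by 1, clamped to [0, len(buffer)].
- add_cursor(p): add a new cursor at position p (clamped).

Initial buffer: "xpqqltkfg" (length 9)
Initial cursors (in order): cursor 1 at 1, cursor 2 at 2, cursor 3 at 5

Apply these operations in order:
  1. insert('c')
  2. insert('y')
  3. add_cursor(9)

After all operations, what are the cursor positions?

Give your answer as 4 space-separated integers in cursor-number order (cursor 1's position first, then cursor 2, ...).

After op 1 (insert('c')): buffer="xcpcqqlctkfg" (len 12), cursors c1@2 c2@4 c3@8, authorship .1.2...3....
After op 2 (insert('y')): buffer="xcypcyqqlcytkfg" (len 15), cursors c1@3 c2@6 c3@11, authorship .11.22...33....
After op 3 (add_cursor(9)): buffer="xcypcyqqlcytkfg" (len 15), cursors c1@3 c2@6 c4@9 c3@11, authorship .11.22...33....

Answer: 3 6 11 9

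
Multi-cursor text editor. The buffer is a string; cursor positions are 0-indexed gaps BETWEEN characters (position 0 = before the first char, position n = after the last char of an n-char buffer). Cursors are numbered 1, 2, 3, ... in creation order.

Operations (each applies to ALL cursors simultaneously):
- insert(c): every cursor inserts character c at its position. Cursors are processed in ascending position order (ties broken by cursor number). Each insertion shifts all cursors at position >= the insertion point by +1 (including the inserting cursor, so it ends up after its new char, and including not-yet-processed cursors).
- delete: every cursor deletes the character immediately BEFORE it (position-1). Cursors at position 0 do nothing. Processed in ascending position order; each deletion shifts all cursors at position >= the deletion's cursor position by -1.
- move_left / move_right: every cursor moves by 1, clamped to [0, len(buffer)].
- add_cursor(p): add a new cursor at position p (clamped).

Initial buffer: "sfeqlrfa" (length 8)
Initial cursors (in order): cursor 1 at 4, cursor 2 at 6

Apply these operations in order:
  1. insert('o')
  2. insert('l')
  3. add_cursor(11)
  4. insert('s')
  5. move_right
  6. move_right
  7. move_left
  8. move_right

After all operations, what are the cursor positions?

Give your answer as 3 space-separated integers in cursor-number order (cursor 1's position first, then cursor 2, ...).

Answer: 9 14 15

Derivation:
After op 1 (insert('o')): buffer="sfeqolrofa" (len 10), cursors c1@5 c2@8, authorship ....1..2..
After op 2 (insert('l')): buffer="sfeqollrolfa" (len 12), cursors c1@6 c2@10, authorship ....11..22..
After op 3 (add_cursor(11)): buffer="sfeqollrolfa" (len 12), cursors c1@6 c2@10 c3@11, authorship ....11..22..
After op 4 (insert('s')): buffer="sfeqolslrolsfsa" (len 15), cursors c1@7 c2@12 c3@14, authorship ....111..222.3.
After op 5 (move_right): buffer="sfeqolslrolsfsa" (len 15), cursors c1@8 c2@13 c3@15, authorship ....111..222.3.
After op 6 (move_right): buffer="sfeqolslrolsfsa" (len 15), cursors c1@9 c2@14 c3@15, authorship ....111..222.3.
After op 7 (move_left): buffer="sfeqolslrolsfsa" (len 15), cursors c1@8 c2@13 c3@14, authorship ....111..222.3.
After op 8 (move_right): buffer="sfeqolslrolsfsa" (len 15), cursors c1@9 c2@14 c3@15, authorship ....111..222.3.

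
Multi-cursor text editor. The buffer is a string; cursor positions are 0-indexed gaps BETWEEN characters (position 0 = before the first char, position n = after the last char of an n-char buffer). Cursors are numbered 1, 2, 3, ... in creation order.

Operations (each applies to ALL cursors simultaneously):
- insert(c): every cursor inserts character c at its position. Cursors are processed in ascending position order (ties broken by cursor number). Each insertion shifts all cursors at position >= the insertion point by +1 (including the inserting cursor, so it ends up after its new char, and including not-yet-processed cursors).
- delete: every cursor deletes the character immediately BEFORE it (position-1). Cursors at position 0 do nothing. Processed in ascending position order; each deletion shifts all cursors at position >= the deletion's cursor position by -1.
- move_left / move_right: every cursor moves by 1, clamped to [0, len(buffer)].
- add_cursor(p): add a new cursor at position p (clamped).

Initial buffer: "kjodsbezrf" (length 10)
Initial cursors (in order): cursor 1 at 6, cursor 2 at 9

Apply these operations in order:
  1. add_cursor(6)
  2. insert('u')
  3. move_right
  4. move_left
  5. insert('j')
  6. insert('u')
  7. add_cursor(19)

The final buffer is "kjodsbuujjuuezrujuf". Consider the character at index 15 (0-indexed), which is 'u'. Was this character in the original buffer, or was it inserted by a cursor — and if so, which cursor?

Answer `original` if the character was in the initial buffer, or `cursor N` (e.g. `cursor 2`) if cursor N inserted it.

After op 1 (add_cursor(6)): buffer="kjodsbezrf" (len 10), cursors c1@6 c3@6 c2@9, authorship ..........
After op 2 (insert('u')): buffer="kjodsbuuezruf" (len 13), cursors c1@8 c3@8 c2@12, authorship ......13...2.
After op 3 (move_right): buffer="kjodsbuuezruf" (len 13), cursors c1@9 c3@9 c2@13, authorship ......13...2.
After op 4 (move_left): buffer="kjodsbuuezruf" (len 13), cursors c1@8 c3@8 c2@12, authorship ......13...2.
After op 5 (insert('j')): buffer="kjodsbuujjezrujf" (len 16), cursors c1@10 c3@10 c2@15, authorship ......1313...22.
After op 6 (insert('u')): buffer="kjodsbuujjuuezrujuf" (len 19), cursors c1@12 c3@12 c2@18, authorship ......131313...222.
After op 7 (add_cursor(19)): buffer="kjodsbuujjuuezrujuf" (len 19), cursors c1@12 c3@12 c2@18 c4@19, authorship ......131313...222.
Authorship (.=original, N=cursor N): . . . . . . 1 3 1 3 1 3 . . . 2 2 2 .
Index 15: author = 2

Answer: cursor 2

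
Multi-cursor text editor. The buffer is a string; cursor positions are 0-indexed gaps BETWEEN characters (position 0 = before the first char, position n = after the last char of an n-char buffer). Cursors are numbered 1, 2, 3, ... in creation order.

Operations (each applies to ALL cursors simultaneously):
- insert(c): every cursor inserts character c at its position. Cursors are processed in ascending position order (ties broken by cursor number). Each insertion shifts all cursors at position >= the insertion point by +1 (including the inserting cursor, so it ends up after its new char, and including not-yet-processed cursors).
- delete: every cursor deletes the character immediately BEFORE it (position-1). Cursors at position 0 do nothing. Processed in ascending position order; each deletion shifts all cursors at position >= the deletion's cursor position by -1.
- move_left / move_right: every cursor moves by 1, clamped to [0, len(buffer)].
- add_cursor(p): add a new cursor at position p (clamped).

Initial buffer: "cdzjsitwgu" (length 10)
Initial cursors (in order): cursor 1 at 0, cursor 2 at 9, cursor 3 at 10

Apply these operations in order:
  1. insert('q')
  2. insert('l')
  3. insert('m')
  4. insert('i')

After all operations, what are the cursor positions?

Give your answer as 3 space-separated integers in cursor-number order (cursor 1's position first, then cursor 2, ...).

After op 1 (insert('q')): buffer="qcdzjsitwgquq" (len 13), cursors c1@1 c2@11 c3@13, authorship 1.........2.3
After op 2 (insert('l')): buffer="qlcdzjsitwgqluql" (len 16), cursors c1@2 c2@13 c3@16, authorship 11.........22.33
After op 3 (insert('m')): buffer="qlmcdzjsitwgqlmuqlm" (len 19), cursors c1@3 c2@15 c3@19, authorship 111.........222.333
After op 4 (insert('i')): buffer="qlmicdzjsitwgqlmiuqlmi" (len 22), cursors c1@4 c2@17 c3@22, authorship 1111.........2222.3333

Answer: 4 17 22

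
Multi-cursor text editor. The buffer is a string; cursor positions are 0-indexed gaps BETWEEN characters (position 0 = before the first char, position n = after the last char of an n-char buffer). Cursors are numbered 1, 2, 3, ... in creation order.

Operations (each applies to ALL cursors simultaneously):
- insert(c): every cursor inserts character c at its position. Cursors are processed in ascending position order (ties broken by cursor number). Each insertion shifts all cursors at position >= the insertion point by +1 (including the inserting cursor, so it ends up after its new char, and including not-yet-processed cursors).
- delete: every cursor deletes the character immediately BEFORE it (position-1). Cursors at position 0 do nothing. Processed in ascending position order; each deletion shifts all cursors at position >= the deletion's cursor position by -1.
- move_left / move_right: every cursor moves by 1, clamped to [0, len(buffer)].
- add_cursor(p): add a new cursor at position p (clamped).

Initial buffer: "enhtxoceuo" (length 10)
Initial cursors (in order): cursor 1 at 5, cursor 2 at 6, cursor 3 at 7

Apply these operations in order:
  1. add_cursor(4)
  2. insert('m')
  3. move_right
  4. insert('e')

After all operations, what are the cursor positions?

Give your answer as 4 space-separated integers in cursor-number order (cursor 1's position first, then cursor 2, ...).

After op 1 (add_cursor(4)): buffer="enhtxoceuo" (len 10), cursors c4@4 c1@5 c2@6 c3@7, authorship ..........
After op 2 (insert('m')): buffer="enhtmxmomcmeuo" (len 14), cursors c4@5 c1@7 c2@9 c3@11, authorship ....4.1.2.3...
After op 3 (move_right): buffer="enhtmxmomcmeuo" (len 14), cursors c4@6 c1@8 c2@10 c3@12, authorship ....4.1.2.3...
After op 4 (insert('e')): buffer="enhtmxemoemcemeeuo" (len 18), cursors c4@7 c1@10 c2@13 c3@16, authorship ....4.41.12.23.3..

Answer: 10 13 16 7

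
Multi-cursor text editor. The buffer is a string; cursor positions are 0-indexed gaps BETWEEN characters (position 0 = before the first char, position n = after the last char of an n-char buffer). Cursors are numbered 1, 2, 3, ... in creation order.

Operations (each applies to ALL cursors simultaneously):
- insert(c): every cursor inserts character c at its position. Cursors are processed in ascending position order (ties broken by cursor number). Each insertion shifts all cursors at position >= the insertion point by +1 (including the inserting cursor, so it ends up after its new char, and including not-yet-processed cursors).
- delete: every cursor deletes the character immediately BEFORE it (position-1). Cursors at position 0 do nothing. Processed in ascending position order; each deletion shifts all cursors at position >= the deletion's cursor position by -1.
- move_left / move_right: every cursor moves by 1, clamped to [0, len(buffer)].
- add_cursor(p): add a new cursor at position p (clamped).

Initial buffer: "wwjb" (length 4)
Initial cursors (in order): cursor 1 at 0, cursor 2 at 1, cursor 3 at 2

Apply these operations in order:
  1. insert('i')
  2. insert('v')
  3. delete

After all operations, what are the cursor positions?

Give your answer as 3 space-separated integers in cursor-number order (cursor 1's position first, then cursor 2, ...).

After op 1 (insert('i')): buffer="iwiwijb" (len 7), cursors c1@1 c2@3 c3@5, authorship 1.2.3..
After op 2 (insert('v')): buffer="ivwivwivjb" (len 10), cursors c1@2 c2@5 c3@8, authorship 11.22.33..
After op 3 (delete): buffer="iwiwijb" (len 7), cursors c1@1 c2@3 c3@5, authorship 1.2.3..

Answer: 1 3 5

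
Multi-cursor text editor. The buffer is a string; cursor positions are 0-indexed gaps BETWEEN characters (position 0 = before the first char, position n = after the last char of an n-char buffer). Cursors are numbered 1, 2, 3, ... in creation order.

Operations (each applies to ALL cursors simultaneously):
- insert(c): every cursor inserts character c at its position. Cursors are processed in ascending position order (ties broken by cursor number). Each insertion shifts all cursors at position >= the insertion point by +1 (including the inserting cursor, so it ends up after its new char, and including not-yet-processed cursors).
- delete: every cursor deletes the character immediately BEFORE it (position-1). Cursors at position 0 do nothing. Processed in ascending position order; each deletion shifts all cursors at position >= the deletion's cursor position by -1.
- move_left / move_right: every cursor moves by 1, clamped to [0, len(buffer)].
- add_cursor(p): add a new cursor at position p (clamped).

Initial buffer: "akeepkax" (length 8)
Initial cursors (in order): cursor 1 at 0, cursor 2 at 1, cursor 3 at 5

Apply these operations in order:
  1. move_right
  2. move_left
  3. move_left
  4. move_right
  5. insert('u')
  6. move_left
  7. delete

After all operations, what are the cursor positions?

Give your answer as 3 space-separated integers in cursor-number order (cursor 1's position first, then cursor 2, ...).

Answer: 0 0 4

Derivation:
After op 1 (move_right): buffer="akeepkax" (len 8), cursors c1@1 c2@2 c3@6, authorship ........
After op 2 (move_left): buffer="akeepkax" (len 8), cursors c1@0 c2@1 c3@5, authorship ........
After op 3 (move_left): buffer="akeepkax" (len 8), cursors c1@0 c2@0 c3@4, authorship ........
After op 4 (move_right): buffer="akeepkax" (len 8), cursors c1@1 c2@1 c3@5, authorship ........
After op 5 (insert('u')): buffer="auukeepukax" (len 11), cursors c1@3 c2@3 c3@8, authorship .12....3...
After op 6 (move_left): buffer="auukeepukax" (len 11), cursors c1@2 c2@2 c3@7, authorship .12....3...
After op 7 (delete): buffer="ukeeukax" (len 8), cursors c1@0 c2@0 c3@4, authorship 2...3...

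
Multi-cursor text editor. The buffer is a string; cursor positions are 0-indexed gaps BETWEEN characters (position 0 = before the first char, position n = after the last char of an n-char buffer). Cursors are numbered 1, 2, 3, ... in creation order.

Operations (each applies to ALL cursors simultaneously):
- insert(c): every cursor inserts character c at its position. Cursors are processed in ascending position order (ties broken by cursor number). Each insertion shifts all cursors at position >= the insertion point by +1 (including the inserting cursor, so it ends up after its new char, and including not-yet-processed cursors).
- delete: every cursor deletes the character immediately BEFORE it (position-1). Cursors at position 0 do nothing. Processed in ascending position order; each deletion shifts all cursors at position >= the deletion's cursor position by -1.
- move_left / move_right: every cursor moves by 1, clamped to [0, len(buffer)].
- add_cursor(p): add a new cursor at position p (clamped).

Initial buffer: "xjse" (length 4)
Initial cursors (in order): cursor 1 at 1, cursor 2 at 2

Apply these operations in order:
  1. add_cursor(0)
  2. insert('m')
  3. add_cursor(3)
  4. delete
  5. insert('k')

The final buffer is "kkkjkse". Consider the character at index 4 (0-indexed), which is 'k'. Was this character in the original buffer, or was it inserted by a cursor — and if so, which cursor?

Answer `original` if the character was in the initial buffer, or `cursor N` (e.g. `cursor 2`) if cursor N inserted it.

After op 1 (add_cursor(0)): buffer="xjse" (len 4), cursors c3@0 c1@1 c2@2, authorship ....
After op 2 (insert('m')): buffer="mxmjmse" (len 7), cursors c3@1 c1@3 c2@5, authorship 3.1.2..
After op 3 (add_cursor(3)): buffer="mxmjmse" (len 7), cursors c3@1 c1@3 c4@3 c2@5, authorship 3.1.2..
After op 4 (delete): buffer="jse" (len 3), cursors c1@0 c3@0 c4@0 c2@1, authorship ...
After op 5 (insert('k')): buffer="kkkjkse" (len 7), cursors c1@3 c3@3 c4@3 c2@5, authorship 134.2..
Authorship (.=original, N=cursor N): 1 3 4 . 2 . .
Index 4: author = 2

Answer: cursor 2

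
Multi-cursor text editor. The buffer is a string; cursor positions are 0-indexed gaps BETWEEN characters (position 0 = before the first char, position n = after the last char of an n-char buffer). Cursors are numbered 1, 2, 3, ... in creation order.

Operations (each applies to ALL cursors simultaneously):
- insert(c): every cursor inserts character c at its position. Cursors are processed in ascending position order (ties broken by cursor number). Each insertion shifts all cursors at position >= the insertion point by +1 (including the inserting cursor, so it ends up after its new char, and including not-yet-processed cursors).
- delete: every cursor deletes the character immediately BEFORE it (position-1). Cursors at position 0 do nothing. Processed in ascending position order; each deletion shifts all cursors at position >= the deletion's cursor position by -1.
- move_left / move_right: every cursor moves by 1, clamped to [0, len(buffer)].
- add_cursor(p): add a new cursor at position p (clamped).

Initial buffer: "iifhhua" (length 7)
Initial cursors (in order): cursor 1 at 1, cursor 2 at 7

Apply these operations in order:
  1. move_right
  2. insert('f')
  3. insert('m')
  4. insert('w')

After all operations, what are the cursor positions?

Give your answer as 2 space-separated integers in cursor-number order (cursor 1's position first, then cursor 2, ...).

Answer: 5 13

Derivation:
After op 1 (move_right): buffer="iifhhua" (len 7), cursors c1@2 c2@7, authorship .......
After op 2 (insert('f')): buffer="iiffhhuaf" (len 9), cursors c1@3 c2@9, authorship ..1.....2
After op 3 (insert('m')): buffer="iifmfhhuafm" (len 11), cursors c1@4 c2@11, authorship ..11.....22
After op 4 (insert('w')): buffer="iifmwfhhuafmw" (len 13), cursors c1@5 c2@13, authorship ..111.....222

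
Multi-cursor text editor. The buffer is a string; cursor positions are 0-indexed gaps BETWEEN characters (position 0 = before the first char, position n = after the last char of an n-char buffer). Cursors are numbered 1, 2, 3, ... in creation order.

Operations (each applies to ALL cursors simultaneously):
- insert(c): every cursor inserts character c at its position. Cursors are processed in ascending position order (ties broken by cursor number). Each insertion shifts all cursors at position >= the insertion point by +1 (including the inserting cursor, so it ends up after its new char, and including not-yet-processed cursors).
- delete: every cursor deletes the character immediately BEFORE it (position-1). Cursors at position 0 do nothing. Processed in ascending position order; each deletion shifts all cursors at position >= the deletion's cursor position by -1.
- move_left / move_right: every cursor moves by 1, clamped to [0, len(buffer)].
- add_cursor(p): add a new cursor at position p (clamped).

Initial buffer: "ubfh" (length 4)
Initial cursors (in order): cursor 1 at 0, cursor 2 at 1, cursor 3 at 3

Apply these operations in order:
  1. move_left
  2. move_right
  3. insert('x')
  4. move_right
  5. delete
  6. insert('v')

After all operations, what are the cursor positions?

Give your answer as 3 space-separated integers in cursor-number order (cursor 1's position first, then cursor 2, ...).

After op 1 (move_left): buffer="ubfh" (len 4), cursors c1@0 c2@0 c3@2, authorship ....
After op 2 (move_right): buffer="ubfh" (len 4), cursors c1@1 c2@1 c3@3, authorship ....
After op 3 (insert('x')): buffer="uxxbfxh" (len 7), cursors c1@3 c2@3 c3@6, authorship .12..3.
After op 4 (move_right): buffer="uxxbfxh" (len 7), cursors c1@4 c2@4 c3@7, authorship .12..3.
After op 5 (delete): buffer="uxfx" (len 4), cursors c1@2 c2@2 c3@4, authorship .1.3
After op 6 (insert('v')): buffer="uxvvfxv" (len 7), cursors c1@4 c2@4 c3@7, authorship .112.33

Answer: 4 4 7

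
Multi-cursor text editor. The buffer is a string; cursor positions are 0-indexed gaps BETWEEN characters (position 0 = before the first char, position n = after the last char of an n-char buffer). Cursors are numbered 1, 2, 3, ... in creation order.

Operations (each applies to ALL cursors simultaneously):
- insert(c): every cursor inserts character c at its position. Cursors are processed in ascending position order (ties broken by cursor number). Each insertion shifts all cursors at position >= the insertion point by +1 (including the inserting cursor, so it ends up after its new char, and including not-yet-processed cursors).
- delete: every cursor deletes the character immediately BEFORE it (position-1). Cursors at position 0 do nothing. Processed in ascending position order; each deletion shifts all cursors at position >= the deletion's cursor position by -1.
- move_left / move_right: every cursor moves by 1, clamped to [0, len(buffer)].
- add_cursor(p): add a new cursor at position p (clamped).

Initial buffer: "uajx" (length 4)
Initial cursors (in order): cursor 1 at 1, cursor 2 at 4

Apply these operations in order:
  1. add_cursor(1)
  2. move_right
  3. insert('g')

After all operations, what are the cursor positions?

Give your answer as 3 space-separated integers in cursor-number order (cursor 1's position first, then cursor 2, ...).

Answer: 4 7 4

Derivation:
After op 1 (add_cursor(1)): buffer="uajx" (len 4), cursors c1@1 c3@1 c2@4, authorship ....
After op 2 (move_right): buffer="uajx" (len 4), cursors c1@2 c3@2 c2@4, authorship ....
After op 3 (insert('g')): buffer="uaggjxg" (len 7), cursors c1@4 c3@4 c2@7, authorship ..13..2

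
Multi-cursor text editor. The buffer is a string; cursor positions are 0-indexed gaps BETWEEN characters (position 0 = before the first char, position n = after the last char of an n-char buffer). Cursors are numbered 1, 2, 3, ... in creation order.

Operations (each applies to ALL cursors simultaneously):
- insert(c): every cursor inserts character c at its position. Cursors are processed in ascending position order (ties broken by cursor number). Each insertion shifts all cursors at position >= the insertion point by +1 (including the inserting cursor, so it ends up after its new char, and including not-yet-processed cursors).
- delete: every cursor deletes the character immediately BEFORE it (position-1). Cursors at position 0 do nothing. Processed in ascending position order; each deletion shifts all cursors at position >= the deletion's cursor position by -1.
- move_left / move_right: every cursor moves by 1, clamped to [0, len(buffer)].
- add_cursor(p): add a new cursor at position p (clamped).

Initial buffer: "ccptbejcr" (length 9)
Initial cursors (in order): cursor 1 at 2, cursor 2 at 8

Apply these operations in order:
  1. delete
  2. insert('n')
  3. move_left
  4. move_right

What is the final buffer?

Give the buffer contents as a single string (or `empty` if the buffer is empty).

Answer: cnptbejnr

Derivation:
After op 1 (delete): buffer="cptbejr" (len 7), cursors c1@1 c2@6, authorship .......
After op 2 (insert('n')): buffer="cnptbejnr" (len 9), cursors c1@2 c2@8, authorship .1.....2.
After op 3 (move_left): buffer="cnptbejnr" (len 9), cursors c1@1 c2@7, authorship .1.....2.
After op 4 (move_right): buffer="cnptbejnr" (len 9), cursors c1@2 c2@8, authorship .1.....2.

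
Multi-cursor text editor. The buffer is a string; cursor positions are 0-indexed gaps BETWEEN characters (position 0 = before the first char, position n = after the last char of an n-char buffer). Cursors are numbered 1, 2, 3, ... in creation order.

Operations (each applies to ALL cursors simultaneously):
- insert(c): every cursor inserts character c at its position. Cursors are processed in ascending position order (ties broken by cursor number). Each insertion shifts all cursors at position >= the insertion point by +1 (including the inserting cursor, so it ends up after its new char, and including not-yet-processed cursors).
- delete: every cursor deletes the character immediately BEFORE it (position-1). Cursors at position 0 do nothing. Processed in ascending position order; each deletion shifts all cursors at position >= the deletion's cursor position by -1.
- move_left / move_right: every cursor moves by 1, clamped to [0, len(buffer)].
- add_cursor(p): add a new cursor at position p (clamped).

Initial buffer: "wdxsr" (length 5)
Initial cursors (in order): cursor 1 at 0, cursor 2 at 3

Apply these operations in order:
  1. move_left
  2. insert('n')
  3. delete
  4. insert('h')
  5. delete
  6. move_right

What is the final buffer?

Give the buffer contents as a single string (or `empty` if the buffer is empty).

Answer: wdxsr

Derivation:
After op 1 (move_left): buffer="wdxsr" (len 5), cursors c1@0 c2@2, authorship .....
After op 2 (insert('n')): buffer="nwdnxsr" (len 7), cursors c1@1 c2@4, authorship 1..2...
After op 3 (delete): buffer="wdxsr" (len 5), cursors c1@0 c2@2, authorship .....
After op 4 (insert('h')): buffer="hwdhxsr" (len 7), cursors c1@1 c2@4, authorship 1..2...
After op 5 (delete): buffer="wdxsr" (len 5), cursors c1@0 c2@2, authorship .....
After op 6 (move_right): buffer="wdxsr" (len 5), cursors c1@1 c2@3, authorship .....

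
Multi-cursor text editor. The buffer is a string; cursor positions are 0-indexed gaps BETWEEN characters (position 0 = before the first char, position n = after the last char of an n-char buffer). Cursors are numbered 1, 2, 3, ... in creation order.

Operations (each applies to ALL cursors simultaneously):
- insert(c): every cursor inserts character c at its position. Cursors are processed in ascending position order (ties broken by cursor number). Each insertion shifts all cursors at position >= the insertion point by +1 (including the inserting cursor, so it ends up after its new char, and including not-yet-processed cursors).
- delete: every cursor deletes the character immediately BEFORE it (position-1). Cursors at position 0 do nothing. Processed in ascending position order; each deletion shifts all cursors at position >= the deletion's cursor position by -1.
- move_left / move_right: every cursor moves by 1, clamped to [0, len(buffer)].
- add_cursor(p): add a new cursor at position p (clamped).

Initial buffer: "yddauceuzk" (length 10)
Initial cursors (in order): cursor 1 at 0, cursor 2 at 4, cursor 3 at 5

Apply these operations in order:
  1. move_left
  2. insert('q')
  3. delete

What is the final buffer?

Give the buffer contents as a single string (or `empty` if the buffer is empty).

Answer: yddauceuzk

Derivation:
After op 1 (move_left): buffer="yddauceuzk" (len 10), cursors c1@0 c2@3 c3@4, authorship ..........
After op 2 (insert('q')): buffer="qyddqaquceuzk" (len 13), cursors c1@1 c2@5 c3@7, authorship 1...2.3......
After op 3 (delete): buffer="yddauceuzk" (len 10), cursors c1@0 c2@3 c3@4, authorship ..........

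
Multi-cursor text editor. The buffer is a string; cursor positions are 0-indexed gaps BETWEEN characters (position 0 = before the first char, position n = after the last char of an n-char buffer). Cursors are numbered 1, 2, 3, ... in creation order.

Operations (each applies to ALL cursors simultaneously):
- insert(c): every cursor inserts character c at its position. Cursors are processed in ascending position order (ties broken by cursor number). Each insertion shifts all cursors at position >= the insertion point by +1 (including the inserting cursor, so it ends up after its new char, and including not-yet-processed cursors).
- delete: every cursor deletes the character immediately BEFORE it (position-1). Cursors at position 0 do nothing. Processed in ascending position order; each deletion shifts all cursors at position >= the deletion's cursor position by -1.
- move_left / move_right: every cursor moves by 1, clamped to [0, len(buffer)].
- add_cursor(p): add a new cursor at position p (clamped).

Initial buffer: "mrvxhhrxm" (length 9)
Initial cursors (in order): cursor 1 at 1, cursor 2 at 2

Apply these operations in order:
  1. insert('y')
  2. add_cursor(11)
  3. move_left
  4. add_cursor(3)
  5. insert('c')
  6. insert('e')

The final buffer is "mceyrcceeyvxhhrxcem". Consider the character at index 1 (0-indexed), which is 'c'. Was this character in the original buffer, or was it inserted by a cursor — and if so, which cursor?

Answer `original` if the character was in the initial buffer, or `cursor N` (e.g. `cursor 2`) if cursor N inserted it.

Answer: cursor 1

Derivation:
After op 1 (insert('y')): buffer="myryvxhhrxm" (len 11), cursors c1@2 c2@4, authorship .1.2.......
After op 2 (add_cursor(11)): buffer="myryvxhhrxm" (len 11), cursors c1@2 c2@4 c3@11, authorship .1.2.......
After op 3 (move_left): buffer="myryvxhhrxm" (len 11), cursors c1@1 c2@3 c3@10, authorship .1.2.......
After op 4 (add_cursor(3)): buffer="myryvxhhrxm" (len 11), cursors c1@1 c2@3 c4@3 c3@10, authorship .1.2.......
After op 5 (insert('c')): buffer="mcyrccyvxhhrxcm" (len 15), cursors c1@2 c2@6 c4@6 c3@14, authorship .11.242......3.
After op 6 (insert('e')): buffer="mceyrcceeyvxhhrxcem" (len 19), cursors c1@3 c2@9 c4@9 c3@18, authorship .111.24242......33.
Authorship (.=original, N=cursor N): . 1 1 1 . 2 4 2 4 2 . . . . . . 3 3 .
Index 1: author = 1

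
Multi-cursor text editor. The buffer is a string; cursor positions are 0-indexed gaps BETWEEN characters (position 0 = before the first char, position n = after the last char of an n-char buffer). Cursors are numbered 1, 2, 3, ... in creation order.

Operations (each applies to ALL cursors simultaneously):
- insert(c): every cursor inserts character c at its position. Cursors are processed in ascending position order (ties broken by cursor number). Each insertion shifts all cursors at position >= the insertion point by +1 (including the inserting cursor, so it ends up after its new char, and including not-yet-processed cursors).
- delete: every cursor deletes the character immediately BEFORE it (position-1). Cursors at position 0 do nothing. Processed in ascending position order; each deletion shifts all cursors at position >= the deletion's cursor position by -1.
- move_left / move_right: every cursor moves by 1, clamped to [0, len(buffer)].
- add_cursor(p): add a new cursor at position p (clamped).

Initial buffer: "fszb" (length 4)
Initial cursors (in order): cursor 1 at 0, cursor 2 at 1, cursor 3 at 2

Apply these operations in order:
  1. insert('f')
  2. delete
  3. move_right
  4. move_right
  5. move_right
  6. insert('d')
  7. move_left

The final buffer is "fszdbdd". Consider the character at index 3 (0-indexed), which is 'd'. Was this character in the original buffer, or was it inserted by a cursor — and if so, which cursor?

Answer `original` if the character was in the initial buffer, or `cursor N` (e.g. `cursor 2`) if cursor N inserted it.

Answer: cursor 1

Derivation:
After op 1 (insert('f')): buffer="fffsfzb" (len 7), cursors c1@1 c2@3 c3@5, authorship 1.2.3..
After op 2 (delete): buffer="fszb" (len 4), cursors c1@0 c2@1 c3@2, authorship ....
After op 3 (move_right): buffer="fszb" (len 4), cursors c1@1 c2@2 c3@3, authorship ....
After op 4 (move_right): buffer="fszb" (len 4), cursors c1@2 c2@3 c3@4, authorship ....
After op 5 (move_right): buffer="fszb" (len 4), cursors c1@3 c2@4 c3@4, authorship ....
After op 6 (insert('d')): buffer="fszdbdd" (len 7), cursors c1@4 c2@7 c3@7, authorship ...1.23
After op 7 (move_left): buffer="fszdbdd" (len 7), cursors c1@3 c2@6 c3@6, authorship ...1.23
Authorship (.=original, N=cursor N): . . . 1 . 2 3
Index 3: author = 1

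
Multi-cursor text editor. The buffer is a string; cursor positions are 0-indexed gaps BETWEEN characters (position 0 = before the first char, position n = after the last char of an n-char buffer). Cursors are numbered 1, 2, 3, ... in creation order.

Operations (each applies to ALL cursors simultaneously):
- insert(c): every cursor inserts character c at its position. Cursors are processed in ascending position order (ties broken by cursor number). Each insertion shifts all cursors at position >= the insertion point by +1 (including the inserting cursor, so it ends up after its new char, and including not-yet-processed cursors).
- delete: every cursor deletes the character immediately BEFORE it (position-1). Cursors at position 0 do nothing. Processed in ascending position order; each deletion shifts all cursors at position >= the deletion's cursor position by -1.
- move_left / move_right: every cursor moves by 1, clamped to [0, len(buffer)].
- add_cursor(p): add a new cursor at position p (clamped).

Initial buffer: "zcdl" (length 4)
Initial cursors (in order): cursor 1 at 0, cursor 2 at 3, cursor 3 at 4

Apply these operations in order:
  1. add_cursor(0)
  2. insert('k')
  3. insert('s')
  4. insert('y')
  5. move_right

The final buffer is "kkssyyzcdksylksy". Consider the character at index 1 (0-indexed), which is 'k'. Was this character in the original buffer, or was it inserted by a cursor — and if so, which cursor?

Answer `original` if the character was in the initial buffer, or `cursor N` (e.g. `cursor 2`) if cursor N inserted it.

Answer: cursor 4

Derivation:
After op 1 (add_cursor(0)): buffer="zcdl" (len 4), cursors c1@0 c4@0 c2@3 c3@4, authorship ....
After op 2 (insert('k')): buffer="kkzcdklk" (len 8), cursors c1@2 c4@2 c2@6 c3@8, authorship 14...2.3
After op 3 (insert('s')): buffer="kksszcdkslks" (len 12), cursors c1@4 c4@4 c2@9 c3@12, authorship 1414...22.33
After op 4 (insert('y')): buffer="kkssyyzcdksylksy" (len 16), cursors c1@6 c4@6 c2@12 c3@16, authorship 141414...222.333
After op 5 (move_right): buffer="kkssyyzcdksylksy" (len 16), cursors c1@7 c4@7 c2@13 c3@16, authorship 141414...222.333
Authorship (.=original, N=cursor N): 1 4 1 4 1 4 . . . 2 2 2 . 3 3 3
Index 1: author = 4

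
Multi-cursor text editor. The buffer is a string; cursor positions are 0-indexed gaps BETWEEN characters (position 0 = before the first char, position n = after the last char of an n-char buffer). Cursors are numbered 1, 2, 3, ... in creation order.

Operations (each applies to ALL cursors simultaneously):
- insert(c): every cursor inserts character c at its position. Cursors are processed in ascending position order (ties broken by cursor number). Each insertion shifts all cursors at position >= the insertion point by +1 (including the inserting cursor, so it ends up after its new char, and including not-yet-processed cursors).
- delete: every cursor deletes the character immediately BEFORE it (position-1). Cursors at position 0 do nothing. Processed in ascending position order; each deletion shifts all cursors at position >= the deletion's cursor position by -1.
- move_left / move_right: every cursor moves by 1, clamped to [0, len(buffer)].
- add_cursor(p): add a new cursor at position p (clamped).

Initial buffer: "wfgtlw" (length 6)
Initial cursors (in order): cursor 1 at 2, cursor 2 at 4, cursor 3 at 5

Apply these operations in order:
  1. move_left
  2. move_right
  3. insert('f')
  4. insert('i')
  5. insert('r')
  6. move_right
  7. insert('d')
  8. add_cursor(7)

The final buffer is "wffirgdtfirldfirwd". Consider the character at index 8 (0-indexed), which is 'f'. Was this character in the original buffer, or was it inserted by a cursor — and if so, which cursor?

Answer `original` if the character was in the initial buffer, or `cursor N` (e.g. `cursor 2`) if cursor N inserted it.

Answer: cursor 2

Derivation:
After op 1 (move_left): buffer="wfgtlw" (len 6), cursors c1@1 c2@3 c3@4, authorship ......
After op 2 (move_right): buffer="wfgtlw" (len 6), cursors c1@2 c2@4 c3@5, authorship ......
After op 3 (insert('f')): buffer="wffgtflfw" (len 9), cursors c1@3 c2@6 c3@8, authorship ..1..2.3.
After op 4 (insert('i')): buffer="wffigtfilfiw" (len 12), cursors c1@4 c2@8 c3@11, authorship ..11..22.33.
After op 5 (insert('r')): buffer="wffirgtfirlfirw" (len 15), cursors c1@5 c2@10 c3@14, authorship ..111..222.333.
After op 6 (move_right): buffer="wffirgtfirlfirw" (len 15), cursors c1@6 c2@11 c3@15, authorship ..111..222.333.
After op 7 (insert('d')): buffer="wffirgdtfirldfirwd" (len 18), cursors c1@7 c2@13 c3@18, authorship ..111.1.222.2333.3
After op 8 (add_cursor(7)): buffer="wffirgdtfirldfirwd" (len 18), cursors c1@7 c4@7 c2@13 c3@18, authorship ..111.1.222.2333.3
Authorship (.=original, N=cursor N): . . 1 1 1 . 1 . 2 2 2 . 2 3 3 3 . 3
Index 8: author = 2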